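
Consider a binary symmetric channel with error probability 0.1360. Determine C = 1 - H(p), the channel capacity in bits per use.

For BSC with error probability p:
C = 1 - H(p) where H(p) is binary entropy
H(0.1360) = -0.1360 × log₂(0.1360) - 0.8640 × log₂(0.8640)
H(p) = 0.5737
C = 1 - 0.5737 = 0.4263 bits/use


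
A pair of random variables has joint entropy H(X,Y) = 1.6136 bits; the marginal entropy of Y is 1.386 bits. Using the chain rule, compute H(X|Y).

Chain rule: H(X,Y) = H(X|Y) + H(Y)
H(X|Y) = H(X,Y) - H(Y) = 1.6136 - 1.386 = 0.2276 bits


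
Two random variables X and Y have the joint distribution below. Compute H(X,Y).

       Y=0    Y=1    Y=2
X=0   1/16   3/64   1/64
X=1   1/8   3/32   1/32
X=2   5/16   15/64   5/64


H(X,Y) = -Σ p(x,y) log₂ p(x,y)
  p(0,0)=1/16: -0.0625 × log₂(0.0625) = 0.2500
  p(0,1)=3/64: -0.0469 × log₂(0.0469) = 0.2070
  p(0,2)=1/64: -0.0156 × log₂(0.0156) = 0.0938
  p(1,0)=1/8: -0.1250 × log₂(0.1250) = 0.3750
  p(1,1)=3/32: -0.0938 × log₂(0.0938) = 0.3202
  p(1,2)=1/32: -0.0312 × log₂(0.0312) = 0.1562
  p(2,0)=5/16: -0.3125 × log₂(0.3125) = 0.5244
  p(2,1)=15/64: -0.2344 × log₂(0.2344) = 0.4906
  p(2,2)=5/64: -0.0781 × log₂(0.0781) = 0.2873
H(X,Y) = 2.7044 bits


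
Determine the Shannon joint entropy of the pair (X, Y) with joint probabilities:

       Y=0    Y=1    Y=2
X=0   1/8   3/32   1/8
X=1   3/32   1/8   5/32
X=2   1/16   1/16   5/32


H(X,Y) = -Σ p(x,y) log₂ p(x,y)
  p(0,0)=1/8: -0.1250 × log₂(0.1250) = 0.3750
  p(0,1)=3/32: -0.0938 × log₂(0.0938) = 0.3202
  p(0,2)=1/8: -0.1250 × log₂(0.1250) = 0.3750
  p(1,0)=3/32: -0.0938 × log₂(0.0938) = 0.3202
  p(1,1)=1/8: -0.1250 × log₂(0.1250) = 0.3750
  p(1,2)=5/32: -0.1562 × log₂(0.1562) = 0.4184
  p(2,0)=1/16: -0.0625 × log₂(0.0625) = 0.2500
  p(2,1)=1/16: -0.0625 × log₂(0.0625) = 0.2500
  p(2,2)=5/32: -0.1562 × log₂(0.1562) = 0.4184
H(X,Y) = 3.1022 bits


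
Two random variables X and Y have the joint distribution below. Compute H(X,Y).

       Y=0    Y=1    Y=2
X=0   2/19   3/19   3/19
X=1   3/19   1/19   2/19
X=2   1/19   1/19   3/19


H(X,Y) = -Σ p(x,y) log₂ p(x,y)
  p(0,0)=2/19: -0.1053 × log₂(0.1053) = 0.3419
  p(0,1)=3/19: -0.1579 × log₂(0.1579) = 0.4205
  p(0,2)=3/19: -0.1579 × log₂(0.1579) = 0.4205
  p(1,0)=3/19: -0.1579 × log₂(0.1579) = 0.4205
  p(1,1)=1/19: -0.0526 × log₂(0.0526) = 0.2236
  p(1,2)=2/19: -0.1053 × log₂(0.1053) = 0.3419
  p(2,0)=1/19: -0.0526 × log₂(0.0526) = 0.2236
  p(2,1)=1/19: -0.0526 × log₂(0.0526) = 0.2236
  p(2,2)=3/19: -0.1579 × log₂(0.1579) = 0.4205
H(X,Y) = 3.0364 bits


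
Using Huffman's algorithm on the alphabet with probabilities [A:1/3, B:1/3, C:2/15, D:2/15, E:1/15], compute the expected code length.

Huffman tree construction:
Combine smallest probabilities repeatedly
Resulting codes:
  A: 10 (length 2)
  B: 11 (length 2)
  C: 011 (length 3)
  D: 00 (length 2)
  E: 010 (length 3)
Average length = Σ p(s) × length(s) = 2.2000 bits


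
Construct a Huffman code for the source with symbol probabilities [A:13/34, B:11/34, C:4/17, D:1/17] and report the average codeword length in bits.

Huffman tree construction:
Combine smallest probabilities repeatedly
Resulting codes:
  A: 0 (length 1)
  B: 11 (length 2)
  C: 101 (length 3)
  D: 100 (length 3)
Average length = Σ p(s) × length(s) = 1.9118 bits


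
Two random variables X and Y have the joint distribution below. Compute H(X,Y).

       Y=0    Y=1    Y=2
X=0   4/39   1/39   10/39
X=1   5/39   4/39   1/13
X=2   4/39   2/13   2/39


H(X,Y) = -Σ p(x,y) log₂ p(x,y)
  p(0,0)=4/39: -0.1026 × log₂(0.1026) = 0.3370
  p(0,1)=1/39: -0.0256 × log₂(0.0256) = 0.1355
  p(0,2)=10/39: -0.2564 × log₂(0.2564) = 0.5035
  p(1,0)=5/39: -0.1282 × log₂(0.1282) = 0.3799
  p(1,1)=4/39: -0.1026 × log₂(0.1026) = 0.3370
  p(1,2)=1/13: -0.0769 × log₂(0.0769) = 0.2846
  p(2,0)=4/39: -0.1026 × log₂(0.1026) = 0.3370
  p(2,1)=2/13: -0.1538 × log₂(0.1538) = 0.4155
  p(2,2)=2/39: -0.0513 × log₂(0.0513) = 0.2198
H(X,Y) = 2.9497 bits


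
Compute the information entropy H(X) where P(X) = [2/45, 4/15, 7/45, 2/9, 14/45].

H(X) = -Σ p(x) log₂ p(x)
  -2/45 × log₂(2/45) = 0.1996
  -4/15 × log₂(4/15) = 0.5085
  -7/45 × log₂(7/45) = 0.4176
  -2/9 × log₂(2/9) = 0.4822
  -14/45 × log₂(14/45) = 0.5241
H(X) = 2.1320 bits


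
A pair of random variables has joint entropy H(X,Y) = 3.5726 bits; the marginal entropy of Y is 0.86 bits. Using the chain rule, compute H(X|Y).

Chain rule: H(X,Y) = H(X|Y) + H(Y)
H(X|Y) = H(X,Y) - H(Y) = 3.5726 - 0.86 = 2.7126 bits


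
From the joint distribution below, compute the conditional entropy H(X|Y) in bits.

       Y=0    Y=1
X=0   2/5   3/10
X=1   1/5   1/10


H(X|Y) = Σ_y p(y) H(X|Y=y)
  p(Y=0) = 3/5, H(X|Y=0) = 0.9183
  p(Y=1) = 2/5, H(X|Y=1) = 0.8113
H(X|Y) = 0.6000×0.9183 + 0.4000×0.8113 = 0.8755 bits


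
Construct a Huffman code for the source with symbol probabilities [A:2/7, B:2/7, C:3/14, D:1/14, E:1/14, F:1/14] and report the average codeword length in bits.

Huffman tree construction:
Combine smallest probabilities repeatedly
Resulting codes:
  A: 10 (length 2)
  B: 11 (length 2)
  C: 00 (length 2)
  D: 0110 (length 4)
  E: 0111 (length 4)
  F: 010 (length 3)
Average length = Σ p(s) × length(s) = 2.3571 bits


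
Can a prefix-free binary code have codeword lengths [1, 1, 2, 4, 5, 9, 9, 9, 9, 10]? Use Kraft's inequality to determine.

Kraft inequality: Σ 2^(-l_i) ≤ 1 for prefix-free code
Calculating: 2^(-1) + 2^(-1) + 2^(-2) + 2^(-4) + 2^(-5) + 2^(-9) + 2^(-9) + 2^(-9) + 2^(-9) + 2^(-10)
= 0.5 + 0.5 + 0.25 + 0.0625 + 0.03125 + 0.001953125 + 0.001953125 + 0.001953125 + 0.001953125 + 0.0009765625
= 1.3525
Since 1.3525 > 1, prefix-free code does not exist


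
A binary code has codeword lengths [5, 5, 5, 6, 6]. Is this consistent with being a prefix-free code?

Kraft inequality: Σ 2^(-l_i) ≤ 1 for prefix-free code
Calculating: 2^(-5) + 2^(-5) + 2^(-5) + 2^(-6) + 2^(-6)
= 0.03125 + 0.03125 + 0.03125 + 0.015625 + 0.015625
= 0.1250
Since 0.1250 ≤ 1, prefix-free code exists


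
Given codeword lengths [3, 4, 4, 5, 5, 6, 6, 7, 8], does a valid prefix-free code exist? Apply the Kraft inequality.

Kraft inequality: Σ 2^(-l_i) ≤ 1 for prefix-free code
Calculating: 2^(-3) + 2^(-4) + 2^(-4) + 2^(-5) + 2^(-5) + 2^(-6) + 2^(-6) + 2^(-7) + 2^(-8)
= 0.125 + 0.0625 + 0.0625 + 0.03125 + 0.03125 + 0.015625 + 0.015625 + 0.0078125 + 0.00390625
= 0.3555
Since 0.3555 ≤ 1, prefix-free code exists


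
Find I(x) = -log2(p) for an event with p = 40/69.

Information content I(x) = -log₂(p(x))
I = -log₂(40/69) = -log₂(0.5797)
I = 0.7866 bits


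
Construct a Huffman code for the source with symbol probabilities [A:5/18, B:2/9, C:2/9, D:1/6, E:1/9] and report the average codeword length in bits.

Huffman tree construction:
Combine smallest probabilities repeatedly
Resulting codes:
  A: 10 (length 2)
  B: 00 (length 2)
  C: 01 (length 2)
  D: 111 (length 3)
  E: 110 (length 3)
Average length = Σ p(s) × length(s) = 2.2778 bits


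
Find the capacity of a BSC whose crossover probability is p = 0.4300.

For BSC with error probability p:
C = 1 - H(p) where H(p) is binary entropy
H(0.4300) = -0.4300 × log₂(0.4300) - 0.5700 × log₂(0.5700)
H(p) = 0.9858
C = 1 - 0.9858 = 0.0142 bits/use


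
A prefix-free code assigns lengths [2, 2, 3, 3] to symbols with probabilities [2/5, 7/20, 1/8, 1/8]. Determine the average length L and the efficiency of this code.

Average length L = Σ p_i × l_i = 2.2500 bits
Entropy H = 1.8089 bits
Efficiency η = H/L × 100% = 80.39%


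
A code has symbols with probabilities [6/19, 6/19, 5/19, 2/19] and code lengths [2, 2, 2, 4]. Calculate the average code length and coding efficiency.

Average length L = Σ p_i × l_i = 2.2105 bits
Entropy H = 1.8990 bits
Efficiency η = H/L × 100% = 85.91%


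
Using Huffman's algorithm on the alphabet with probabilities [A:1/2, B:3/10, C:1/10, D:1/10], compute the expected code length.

Huffman tree construction:
Combine smallest probabilities repeatedly
Resulting codes:
  A: 0 (length 1)
  B: 11 (length 2)
  C: 100 (length 3)
  D: 101 (length 3)
Average length = Σ p(s) × length(s) = 1.7000 bits


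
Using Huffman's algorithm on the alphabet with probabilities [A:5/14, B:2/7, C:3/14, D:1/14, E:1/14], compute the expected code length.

Huffman tree construction:
Combine smallest probabilities repeatedly
Resulting codes:
  A: 11 (length 2)
  B: 10 (length 2)
  C: 01 (length 2)
  D: 000 (length 3)
  E: 001 (length 3)
Average length = Σ p(s) × length(s) = 2.1429 bits


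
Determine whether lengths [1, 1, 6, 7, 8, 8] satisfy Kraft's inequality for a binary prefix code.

Kraft inequality: Σ 2^(-l_i) ≤ 1 for prefix-free code
Calculating: 2^(-1) + 2^(-1) + 2^(-6) + 2^(-7) + 2^(-8) + 2^(-8)
= 0.5 + 0.5 + 0.015625 + 0.0078125 + 0.00390625 + 0.00390625
= 1.0312
Since 1.0312 > 1, prefix-free code does not exist


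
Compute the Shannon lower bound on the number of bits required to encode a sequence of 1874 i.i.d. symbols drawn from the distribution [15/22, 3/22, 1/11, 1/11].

Entropy H = 1.3977 bits/symbol
Minimum bits = H × n = 1.3977 × 1874
= 2619.28 bits


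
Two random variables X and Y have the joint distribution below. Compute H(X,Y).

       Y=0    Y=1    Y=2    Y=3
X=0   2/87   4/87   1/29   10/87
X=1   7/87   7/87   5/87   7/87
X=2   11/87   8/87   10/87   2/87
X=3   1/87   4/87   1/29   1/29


H(X,Y) = -Σ p(x,y) log₂ p(x,y)
  p(0,0)=2/87: -0.0230 × log₂(0.0230) = 0.1251
  p(0,1)=4/87: -0.0460 × log₂(0.0460) = 0.2043
  p(0,2)=1/29: -0.0345 × log₂(0.0345) = 0.1675
  p(0,3)=10/87: -0.1149 × log₂(0.1149) = 0.3587
  p(1,0)=7/87: -0.0805 × log₂(0.0805) = 0.2925
  p(1,1)=7/87: -0.0805 × log₂(0.0805) = 0.2925
  p(1,2)=5/87: -0.0575 × log₂(0.0575) = 0.2368
  p(1,3)=7/87: -0.0805 × log₂(0.0805) = 0.2925
  p(2,0)=11/87: -0.1264 × log₂(0.1264) = 0.3772
  p(2,1)=8/87: -0.0920 × log₂(0.0920) = 0.3166
  p(2,2)=10/87: -0.1149 × log₂(0.1149) = 0.3587
  p(2,3)=2/87: -0.0230 × log₂(0.0230) = 0.1251
  p(3,0)=1/87: -0.0115 × log₂(0.0115) = 0.0741
  p(3,1)=4/87: -0.0460 × log₂(0.0460) = 0.2043
  p(3,2)=1/29: -0.0345 × log₂(0.0345) = 0.1675
  p(3,3)=1/29: -0.0345 × log₂(0.0345) = 0.1675
H(X,Y) = 3.7611 bits


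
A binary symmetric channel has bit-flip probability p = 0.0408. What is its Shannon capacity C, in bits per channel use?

For BSC with error probability p:
C = 1 - H(p) where H(p) is binary entropy
H(0.0408) = -0.0408 × log₂(0.0408) - 0.9592 × log₂(0.9592)
H(p) = 0.2459
C = 1 - 0.2459 = 0.7541 bits/use


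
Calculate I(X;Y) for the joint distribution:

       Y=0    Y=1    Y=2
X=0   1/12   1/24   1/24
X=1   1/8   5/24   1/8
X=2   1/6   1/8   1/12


H(X) = 1.4773, H(Y) = 1.5613, H(X,Y) = 3.0069
I(X;Y) = H(X) + H(Y) - H(X,Y) = 0.0317 bits


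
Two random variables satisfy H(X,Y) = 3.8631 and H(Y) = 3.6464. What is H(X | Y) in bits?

Chain rule: H(X,Y) = H(X|Y) + H(Y)
H(X|Y) = H(X,Y) - H(Y) = 3.8631 - 3.6464 = 0.2167 bits


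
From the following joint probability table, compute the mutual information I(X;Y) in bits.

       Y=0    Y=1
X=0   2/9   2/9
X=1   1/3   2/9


H(X) = 0.9911, H(Y) = 0.9911, H(X,Y) = 1.9749
I(X;Y) = H(X) + H(Y) - H(X,Y) = 0.0072 bits


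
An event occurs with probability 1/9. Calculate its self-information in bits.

Information content I(x) = -log₂(p(x))
I = -log₂(1/9) = -log₂(0.1111)
I = 3.1699 bits


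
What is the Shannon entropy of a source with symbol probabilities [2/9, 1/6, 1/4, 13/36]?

H(X) = -Σ p(x) log₂ p(x)
  -2/9 × log₂(2/9) = 0.4822
  -1/6 × log₂(1/6) = 0.4308
  -1/4 × log₂(1/4) = 0.5000
  -13/36 × log₂(13/36) = 0.5306
H(X) = 1.9437 bits


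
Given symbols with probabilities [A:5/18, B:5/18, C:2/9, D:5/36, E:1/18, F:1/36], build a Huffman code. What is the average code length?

Huffman tree construction:
Combine smallest probabilities repeatedly
Resulting codes:
  A: 10 (length 2)
  B: 11 (length 2)
  C: 00 (length 2)
  D: 011 (length 3)
  E: 0101 (length 4)
  F: 0100 (length 4)
Average length = Σ p(s) × length(s) = 2.3056 bits


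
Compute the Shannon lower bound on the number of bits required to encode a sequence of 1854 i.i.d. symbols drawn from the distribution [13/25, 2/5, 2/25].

Entropy H = 1.3109 bits/symbol
Minimum bits = H × n = 1.3109 × 1854
= 2430.33 bits


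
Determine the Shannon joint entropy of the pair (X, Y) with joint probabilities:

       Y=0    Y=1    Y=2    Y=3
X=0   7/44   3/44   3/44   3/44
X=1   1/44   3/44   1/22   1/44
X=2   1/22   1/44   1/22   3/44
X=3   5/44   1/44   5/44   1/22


H(X,Y) = -Σ p(x,y) log₂ p(x,y)
  p(0,0)=7/44: -0.1591 × log₂(0.1591) = 0.4219
  p(0,1)=3/44: -0.0682 × log₂(0.0682) = 0.2642
  p(0,2)=3/44: -0.0682 × log₂(0.0682) = 0.2642
  p(0,3)=3/44: -0.0682 × log₂(0.0682) = 0.2642
  p(1,0)=1/44: -0.0227 × log₂(0.0227) = 0.1241
  p(1,1)=3/44: -0.0682 × log₂(0.0682) = 0.2642
  p(1,2)=1/22: -0.0455 × log₂(0.0455) = 0.2027
  p(1,3)=1/44: -0.0227 × log₂(0.0227) = 0.1241
  p(2,0)=1/22: -0.0455 × log₂(0.0455) = 0.2027
  p(2,1)=1/44: -0.0227 × log₂(0.0227) = 0.1241
  p(2,2)=1/22: -0.0455 × log₂(0.0455) = 0.2027
  p(2,3)=3/44: -0.0682 × log₂(0.0682) = 0.2642
  p(3,0)=5/44: -0.1136 × log₂(0.1136) = 0.3565
  p(3,1)=1/44: -0.0227 × log₂(0.0227) = 0.1241
  p(3,2)=5/44: -0.1136 × log₂(0.1136) = 0.3565
  p(3,3)=1/22: -0.0455 × log₂(0.0455) = 0.2027
H(X,Y) = 3.7629 bits


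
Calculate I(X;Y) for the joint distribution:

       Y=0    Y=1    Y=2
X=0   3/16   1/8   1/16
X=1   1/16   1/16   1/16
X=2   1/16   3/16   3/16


H(X) = 1.5052, H(Y) = 1.5794, H(X,Y) = 2.9835
I(X;Y) = H(X) + H(Y) - H(X,Y) = 0.1012 bits


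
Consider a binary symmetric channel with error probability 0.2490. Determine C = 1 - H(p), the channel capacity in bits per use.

For BSC with error probability p:
C = 1 - H(p) where H(p) is binary entropy
H(0.2490) = -0.2490 × log₂(0.2490) - 0.7510 × log₂(0.7510)
H(p) = 0.8097
C = 1 - 0.8097 = 0.1903 bits/use


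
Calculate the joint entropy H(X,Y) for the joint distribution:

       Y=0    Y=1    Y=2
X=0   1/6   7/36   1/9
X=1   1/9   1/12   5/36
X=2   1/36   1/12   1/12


H(X,Y) = -Σ p(x,y) log₂ p(x,y)
  p(0,0)=1/6: -0.1667 × log₂(0.1667) = 0.4308
  p(0,1)=7/36: -0.1944 × log₂(0.1944) = 0.4594
  p(0,2)=1/9: -0.1111 × log₂(0.1111) = 0.3522
  p(1,0)=1/9: -0.1111 × log₂(0.1111) = 0.3522
  p(1,1)=1/12: -0.0833 × log₂(0.0833) = 0.2987
  p(1,2)=5/36: -0.1389 × log₂(0.1389) = 0.3956
  p(2,0)=1/36: -0.0278 × log₂(0.0278) = 0.1436
  p(2,1)=1/12: -0.0833 × log₂(0.0833) = 0.2987
  p(2,2)=1/12: -0.0833 × log₂(0.0833) = 0.2987
H(X,Y) = 3.0300 bits


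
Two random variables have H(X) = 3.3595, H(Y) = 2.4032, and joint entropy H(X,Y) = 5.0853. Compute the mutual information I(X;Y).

I(X;Y) = H(X) + H(Y) - H(X,Y)
I(X;Y) = 3.3595 + 2.4032 - 5.0853 = 0.6774 bits


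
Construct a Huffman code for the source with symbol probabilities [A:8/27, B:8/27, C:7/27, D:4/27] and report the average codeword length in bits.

Huffman tree construction:
Combine smallest probabilities repeatedly
Resulting codes:
  A: 10 (length 2)
  B: 11 (length 2)
  C: 01 (length 2)
  D: 00 (length 2)
Average length = Σ p(s) × length(s) = 2.0000 bits


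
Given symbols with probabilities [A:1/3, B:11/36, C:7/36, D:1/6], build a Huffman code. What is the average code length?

Huffman tree construction:
Combine smallest probabilities repeatedly
Resulting codes:
  A: 11 (length 2)
  B: 10 (length 2)
  C: 01 (length 2)
  D: 00 (length 2)
Average length = Σ p(s) × length(s) = 2.0000 bits


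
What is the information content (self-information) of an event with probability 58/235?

Information content I(x) = -log₂(p(x))
I = -log₂(58/235) = -log₂(0.2468)
I = 2.0185 bits


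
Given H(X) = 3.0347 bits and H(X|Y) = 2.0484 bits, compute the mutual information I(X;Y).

I(X;Y) = H(X) - H(X|Y)
I(X;Y) = 3.0347 - 2.0484 = 0.9863 bits


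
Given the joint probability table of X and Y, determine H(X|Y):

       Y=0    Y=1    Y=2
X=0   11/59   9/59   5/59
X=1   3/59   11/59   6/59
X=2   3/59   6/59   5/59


H(X|Y) = Σ_y p(y) H(X|Y=y)
  p(Y=0) = 17/59, H(X|Y=0) = 1.2896
  p(Y=1) = 26/59, H(X|Y=1) = 1.5430
  p(Y=2) = 16/59, H(X|Y=2) = 1.5794
H(X|Y) = 0.2881×1.2896 + 0.4407×1.5430 + 0.2712×1.5794 = 1.4799 bits


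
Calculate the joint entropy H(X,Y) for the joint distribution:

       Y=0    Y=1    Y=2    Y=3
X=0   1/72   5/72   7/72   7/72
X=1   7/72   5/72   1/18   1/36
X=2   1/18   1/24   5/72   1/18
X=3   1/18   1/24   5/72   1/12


H(X,Y) = -Σ p(x,y) log₂ p(x,y)
  p(0,0)=1/72: -0.0139 × log₂(0.0139) = 0.0857
  p(0,1)=5/72: -0.0694 × log₂(0.0694) = 0.2672
  p(0,2)=7/72: -0.0972 × log₂(0.0972) = 0.3269
  p(0,3)=7/72: -0.0972 × log₂(0.0972) = 0.3269
  p(1,0)=7/72: -0.0972 × log₂(0.0972) = 0.3269
  p(1,1)=5/72: -0.0694 × log₂(0.0694) = 0.2672
  p(1,2)=1/18: -0.0556 × log₂(0.0556) = 0.2317
  p(1,3)=1/36: -0.0278 × log₂(0.0278) = 0.1436
  p(2,0)=1/18: -0.0556 × log₂(0.0556) = 0.2317
  p(2,1)=1/24: -0.0417 × log₂(0.0417) = 0.1910
  p(2,2)=5/72: -0.0694 × log₂(0.0694) = 0.2672
  p(2,3)=1/18: -0.0556 × log₂(0.0556) = 0.2317
  p(3,0)=1/18: -0.0556 × log₂(0.0556) = 0.2317
  p(3,1)=1/24: -0.0417 × log₂(0.0417) = 0.1910
  p(3,2)=5/72: -0.0694 × log₂(0.0694) = 0.2672
  p(3,3)=1/12: -0.0833 × log₂(0.0833) = 0.2987
H(X,Y) = 3.8864 bits


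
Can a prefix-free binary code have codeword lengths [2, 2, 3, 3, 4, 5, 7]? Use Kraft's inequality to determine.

Kraft inequality: Σ 2^(-l_i) ≤ 1 for prefix-free code
Calculating: 2^(-2) + 2^(-2) + 2^(-3) + 2^(-3) + 2^(-4) + 2^(-5) + 2^(-7)
= 0.25 + 0.25 + 0.125 + 0.125 + 0.0625 + 0.03125 + 0.0078125
= 0.8516
Since 0.8516 ≤ 1, prefix-free code exists


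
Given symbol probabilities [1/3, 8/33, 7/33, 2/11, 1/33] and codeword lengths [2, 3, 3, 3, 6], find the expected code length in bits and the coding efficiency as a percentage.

Average length L = Σ p_i × l_i = 2.7576 bits
Entropy H = 2.0985 bits
Efficiency η = H/L × 100% = 76.10%


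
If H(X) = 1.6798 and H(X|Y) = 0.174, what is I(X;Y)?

I(X;Y) = H(X) - H(X|Y)
I(X;Y) = 1.6798 - 0.174 = 1.5058 bits


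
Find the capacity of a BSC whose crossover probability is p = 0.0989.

For BSC with error probability p:
C = 1 - H(p) where H(p) is binary entropy
H(0.0989) = -0.0989 × log₂(0.0989) - 0.9011 × log₂(0.9011)
H(p) = 0.4655
C = 1 - 0.4655 = 0.5345 bits/use


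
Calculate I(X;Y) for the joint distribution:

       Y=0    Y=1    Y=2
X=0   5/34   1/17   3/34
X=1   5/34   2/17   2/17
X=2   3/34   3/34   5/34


H(X) = 1.5763, H(Y) = 1.5682, H(X,Y) = 3.1141
I(X;Y) = H(X) + H(Y) - H(X,Y) = 0.0304 bits


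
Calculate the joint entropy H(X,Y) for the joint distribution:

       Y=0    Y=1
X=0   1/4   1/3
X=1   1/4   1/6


H(X,Y) = -Σ p(x,y) log₂ p(x,y)
  p(0,0)=1/4: -0.2500 × log₂(0.2500) = 0.5000
  p(0,1)=1/3: -0.3333 × log₂(0.3333) = 0.5283
  p(1,0)=1/4: -0.2500 × log₂(0.2500) = 0.5000
  p(1,1)=1/6: -0.1667 × log₂(0.1667) = 0.4308
H(X,Y) = 1.9591 bits


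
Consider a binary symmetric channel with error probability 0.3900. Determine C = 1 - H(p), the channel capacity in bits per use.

For BSC with error probability p:
C = 1 - H(p) where H(p) is binary entropy
H(0.3900) = -0.3900 × log₂(0.3900) - 0.6100 × log₂(0.6100)
H(p) = 0.9648
C = 1 - 0.9648 = 0.0352 bits/use


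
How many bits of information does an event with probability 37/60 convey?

Information content I(x) = -log₂(p(x))
I = -log₂(37/60) = -log₂(0.6167)
I = 0.6974 bits


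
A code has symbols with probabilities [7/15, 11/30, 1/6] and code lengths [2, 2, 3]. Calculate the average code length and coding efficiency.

Average length L = Σ p_i × l_i = 2.1667 bits
Entropy H = 1.4747 bits
Efficiency η = H/L × 100% = 68.06%


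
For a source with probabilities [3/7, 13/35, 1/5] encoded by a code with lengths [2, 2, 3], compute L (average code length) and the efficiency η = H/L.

Average length L = Σ p_i × l_i = 2.2000 bits
Entropy H = 1.5190 bits
Efficiency η = H/L × 100% = 69.04%


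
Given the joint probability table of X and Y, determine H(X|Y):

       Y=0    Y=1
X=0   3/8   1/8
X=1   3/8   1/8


H(X|Y) = Σ_y p(y) H(X|Y=y)
  p(Y=0) = 3/4, H(X|Y=0) = 1.0000
  p(Y=1) = 1/4, H(X|Y=1) = 1.0000
H(X|Y) = 0.7500×1.0000 + 0.2500×1.0000 = 1.0000 bits


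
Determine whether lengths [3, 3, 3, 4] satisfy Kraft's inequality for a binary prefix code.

Kraft inequality: Σ 2^(-l_i) ≤ 1 for prefix-free code
Calculating: 2^(-3) + 2^(-3) + 2^(-3) + 2^(-4)
= 0.125 + 0.125 + 0.125 + 0.0625
= 0.4375
Since 0.4375 ≤ 1, prefix-free code exists


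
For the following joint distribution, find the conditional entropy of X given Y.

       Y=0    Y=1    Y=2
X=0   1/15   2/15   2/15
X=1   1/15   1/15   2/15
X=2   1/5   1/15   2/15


H(X|Y) = Σ_y p(y) H(X|Y=y)
  p(Y=0) = 1/3, H(X|Y=0) = 1.3710
  p(Y=1) = 4/15, H(X|Y=1) = 1.5000
  p(Y=2) = 2/5, H(X|Y=2) = 1.5850
H(X|Y) = 0.3333×1.3710 + 0.2667×1.5000 + 0.4000×1.5850 = 1.4910 bits


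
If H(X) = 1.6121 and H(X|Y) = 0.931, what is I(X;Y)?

I(X;Y) = H(X) - H(X|Y)
I(X;Y) = 1.6121 - 0.931 = 0.6811 bits


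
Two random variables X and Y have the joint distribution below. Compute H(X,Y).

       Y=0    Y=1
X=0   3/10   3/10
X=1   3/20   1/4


H(X,Y) = -Σ p(x,y) log₂ p(x,y)
  p(0,0)=3/10: -0.3000 × log₂(0.3000) = 0.5211
  p(0,1)=3/10: -0.3000 × log₂(0.3000) = 0.5211
  p(1,0)=3/20: -0.1500 × log₂(0.1500) = 0.4105
  p(1,1)=1/4: -0.2500 × log₂(0.2500) = 0.5000
H(X,Y) = 1.9527 bits


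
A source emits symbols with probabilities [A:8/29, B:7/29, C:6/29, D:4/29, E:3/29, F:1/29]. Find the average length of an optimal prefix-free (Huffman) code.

Huffman tree construction:
Combine smallest probabilities repeatedly
Resulting codes:
  A: 10 (length 2)
  B: 01 (length 2)
  C: 00 (length 2)
  D: 110 (length 3)
  E: 1111 (length 4)
  F: 1110 (length 4)
Average length = Σ p(s) × length(s) = 2.4138 bits


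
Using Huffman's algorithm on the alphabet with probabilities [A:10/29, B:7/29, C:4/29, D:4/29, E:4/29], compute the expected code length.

Huffman tree construction:
Combine smallest probabilities repeatedly
Resulting codes:
  A: 11 (length 2)
  B: 01 (length 2)
  C: 100 (length 3)
  D: 101 (length 3)
  E: 00 (length 2)
Average length = Σ p(s) × length(s) = 2.2759 bits


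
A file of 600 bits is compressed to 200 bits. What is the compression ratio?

Compression ratio = Original / Compressed
= 600 / 200 = 3.00:1


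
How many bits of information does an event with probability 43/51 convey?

Information content I(x) = -log₂(p(x))
I = -log₂(43/51) = -log₂(0.8431)
I = 0.2462 bits


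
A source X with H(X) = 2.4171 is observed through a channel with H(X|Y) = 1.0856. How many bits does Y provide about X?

I(X;Y) = H(X) - H(X|Y)
I(X;Y) = 2.4171 - 1.0856 = 1.3315 bits


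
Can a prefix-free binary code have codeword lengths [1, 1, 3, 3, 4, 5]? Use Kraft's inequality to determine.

Kraft inequality: Σ 2^(-l_i) ≤ 1 for prefix-free code
Calculating: 2^(-1) + 2^(-1) + 2^(-3) + 2^(-3) + 2^(-4) + 2^(-5)
= 0.5 + 0.5 + 0.125 + 0.125 + 0.0625 + 0.03125
= 1.3438
Since 1.3438 > 1, prefix-free code does not exist


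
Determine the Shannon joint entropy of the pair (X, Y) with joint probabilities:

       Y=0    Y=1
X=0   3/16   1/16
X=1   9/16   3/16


H(X,Y) = -Σ p(x,y) log₂ p(x,y)
  p(0,0)=3/16: -0.1875 × log₂(0.1875) = 0.4528
  p(0,1)=1/16: -0.0625 × log₂(0.0625) = 0.2500
  p(1,0)=9/16: -0.5625 × log₂(0.5625) = 0.4669
  p(1,1)=3/16: -0.1875 × log₂(0.1875) = 0.4528
H(X,Y) = 1.6226 bits


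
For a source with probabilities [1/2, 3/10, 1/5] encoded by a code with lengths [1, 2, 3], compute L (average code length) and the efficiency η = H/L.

Average length L = Σ p_i × l_i = 1.7000 bits
Entropy H = 1.4855 bits
Efficiency η = H/L × 100% = 87.38%


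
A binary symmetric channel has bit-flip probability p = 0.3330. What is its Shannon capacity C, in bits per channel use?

For BSC with error probability p:
C = 1 - H(p) where H(p) is binary entropy
H(0.3330) = -0.3330 × log₂(0.3330) - 0.6670 × log₂(0.6670)
H(p) = 0.9180
C = 1 - 0.9180 = 0.0820 bits/use


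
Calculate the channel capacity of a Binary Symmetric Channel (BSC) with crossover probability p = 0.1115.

For BSC with error probability p:
C = 1 - H(p) where H(p) is binary entropy
H(0.1115) = -0.1115 × log₂(0.1115) - 0.8885 × log₂(0.8885)
H(p) = 0.5044
C = 1 - 0.5044 = 0.4956 bits/use


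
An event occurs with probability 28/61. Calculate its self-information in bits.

Information content I(x) = -log₂(p(x))
I = -log₂(28/61) = -log₂(0.4590)
I = 1.1234 bits


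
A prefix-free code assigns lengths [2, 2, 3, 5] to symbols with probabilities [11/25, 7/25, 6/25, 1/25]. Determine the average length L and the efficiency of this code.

Average length L = Σ p_i × l_i = 2.3600 bits
Entropy H = 1.7153 bits
Efficiency η = H/L × 100% = 72.68%


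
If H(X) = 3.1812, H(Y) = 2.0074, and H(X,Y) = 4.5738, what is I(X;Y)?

I(X;Y) = H(X) + H(Y) - H(X,Y)
I(X;Y) = 3.1812 + 2.0074 - 4.5738 = 0.6148 bits


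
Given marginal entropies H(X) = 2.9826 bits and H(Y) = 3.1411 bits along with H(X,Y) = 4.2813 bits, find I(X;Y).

I(X;Y) = H(X) + H(Y) - H(X,Y)
I(X;Y) = 2.9826 + 3.1411 - 4.2813 = 1.8424 bits


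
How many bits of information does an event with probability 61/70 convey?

Information content I(x) = -log₂(p(x))
I = -log₂(61/70) = -log₂(0.8714)
I = 0.1985 bits


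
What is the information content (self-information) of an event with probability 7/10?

Information content I(x) = -log₂(p(x))
I = -log₂(7/10) = -log₂(0.7000)
I = 0.5146 bits


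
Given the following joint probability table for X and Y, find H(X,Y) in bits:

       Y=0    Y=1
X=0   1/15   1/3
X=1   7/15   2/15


H(X,Y) = -Σ p(x,y) log₂ p(x,y)
  p(0,0)=1/15: -0.0667 × log₂(0.0667) = 0.2605
  p(0,1)=1/3: -0.3333 × log₂(0.3333) = 0.5283
  p(1,0)=7/15: -0.4667 × log₂(0.4667) = 0.5131
  p(1,1)=2/15: -0.1333 × log₂(0.1333) = 0.3876
H(X,Y) = 1.6895 bits


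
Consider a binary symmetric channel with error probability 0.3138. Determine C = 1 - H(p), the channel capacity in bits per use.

For BSC with error probability p:
C = 1 - H(p) where H(p) is binary entropy
H(0.3138) = -0.3138 × log₂(0.3138) - 0.6862 × log₂(0.6862)
H(p) = 0.8975
C = 1 - 0.8975 = 0.1025 bits/use


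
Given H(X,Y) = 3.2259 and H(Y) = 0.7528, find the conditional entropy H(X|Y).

Chain rule: H(X,Y) = H(X|Y) + H(Y)
H(X|Y) = H(X,Y) - H(Y) = 3.2259 - 0.7528 = 2.4731 bits


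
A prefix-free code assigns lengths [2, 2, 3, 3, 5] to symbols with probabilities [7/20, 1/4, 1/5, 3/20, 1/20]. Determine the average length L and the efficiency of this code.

Average length L = Σ p_i × l_i = 2.5000 bits
Entropy H = 2.1211 bits
Efficiency η = H/L × 100% = 84.85%


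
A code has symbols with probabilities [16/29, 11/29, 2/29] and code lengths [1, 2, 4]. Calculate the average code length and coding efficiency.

Average length L = Σ p_i × l_i = 1.5862 bits
Entropy H = 1.2699 bits
Efficiency η = H/L × 100% = 80.06%


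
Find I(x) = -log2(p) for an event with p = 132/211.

Information content I(x) = -log₂(p(x))
I = -log₂(132/211) = -log₂(0.6256)
I = 0.6767 bits


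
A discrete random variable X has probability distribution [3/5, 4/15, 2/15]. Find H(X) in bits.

H(X) = -Σ p(x) log₂ p(x)
  -3/5 × log₂(3/5) = 0.4422
  -4/15 × log₂(4/15) = 0.5085
  -2/15 × log₂(2/15) = 0.3876
H(X) = 1.3383 bits


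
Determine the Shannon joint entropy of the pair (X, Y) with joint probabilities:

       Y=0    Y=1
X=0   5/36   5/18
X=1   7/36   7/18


H(X,Y) = -Σ p(x,y) log₂ p(x,y)
  p(0,0)=5/36: -0.1389 × log₂(0.1389) = 0.3956
  p(0,1)=5/18: -0.2778 × log₂(0.2778) = 0.5133
  p(1,0)=7/36: -0.1944 × log₂(0.1944) = 0.4594
  p(1,1)=7/18: -0.3889 × log₂(0.3889) = 0.5299
H(X,Y) = 1.8982 bits


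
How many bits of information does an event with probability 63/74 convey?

Information content I(x) = -log₂(p(x))
I = -log₂(63/74) = -log₂(0.8514)
I = 0.2322 bits


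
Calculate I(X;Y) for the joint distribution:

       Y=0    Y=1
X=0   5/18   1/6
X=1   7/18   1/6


H(X) = 0.9911, H(Y) = 0.9183, H(X,Y) = 1.9049
I(X;Y) = H(X) + H(Y) - H(X,Y) = 0.0045 bits


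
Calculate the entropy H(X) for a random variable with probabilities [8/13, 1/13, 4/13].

H(X) = -Σ p(x) log₂ p(x)
  -8/13 × log₂(8/13) = 0.4310
  -1/13 × log₂(1/13) = 0.2846
  -4/13 × log₂(4/13) = 0.5232
H(X) = 1.2389 bits


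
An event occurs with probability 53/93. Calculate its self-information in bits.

Information content I(x) = -log₂(p(x))
I = -log₂(53/93) = -log₂(0.5699)
I = 0.8112 bits


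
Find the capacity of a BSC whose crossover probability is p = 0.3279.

For BSC with error probability p:
C = 1 - H(p) where H(p) is binary entropy
H(0.3279) = -0.3279 × log₂(0.3279) - 0.6721 × log₂(0.6721)
H(p) = 0.9128
C = 1 - 0.9128 = 0.0872 bits/use


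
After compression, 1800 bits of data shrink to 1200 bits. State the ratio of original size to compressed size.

Compression ratio = Original / Compressed
= 1800 / 1200 = 1.50:1


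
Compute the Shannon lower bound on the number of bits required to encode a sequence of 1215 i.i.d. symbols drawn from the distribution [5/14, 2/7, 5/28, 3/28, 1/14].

Entropy H = 2.1079 bits/symbol
Minimum bits = H × n = 2.1079 × 1215
= 2561.14 bits


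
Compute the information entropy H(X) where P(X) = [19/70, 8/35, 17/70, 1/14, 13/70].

H(X) = -Σ p(x) log₂ p(x)
  -19/70 × log₂(19/70) = 0.5107
  -8/35 × log₂(8/35) = 0.4867
  -17/70 × log₂(17/70) = 0.4959
  -1/14 × log₂(1/14) = 0.2720
  -13/70 × log₂(13/70) = 0.4511
H(X) = 2.2162 bits


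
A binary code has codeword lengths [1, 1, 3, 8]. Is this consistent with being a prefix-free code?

Kraft inequality: Σ 2^(-l_i) ≤ 1 for prefix-free code
Calculating: 2^(-1) + 2^(-1) + 2^(-3) + 2^(-8)
= 0.5 + 0.5 + 0.125 + 0.00390625
= 1.1289
Since 1.1289 > 1, prefix-free code does not exist


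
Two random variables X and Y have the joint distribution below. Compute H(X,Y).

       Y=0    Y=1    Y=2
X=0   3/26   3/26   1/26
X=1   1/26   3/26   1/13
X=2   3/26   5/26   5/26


H(X,Y) = -Σ p(x,y) log₂ p(x,y)
  p(0,0)=3/26: -0.1154 × log₂(0.1154) = 0.3595
  p(0,1)=3/26: -0.1154 × log₂(0.1154) = 0.3595
  p(0,2)=1/26: -0.0385 × log₂(0.0385) = 0.1808
  p(1,0)=1/26: -0.0385 × log₂(0.0385) = 0.1808
  p(1,1)=3/26: -0.1154 × log₂(0.1154) = 0.3595
  p(1,2)=1/13: -0.0769 × log₂(0.0769) = 0.2846
  p(2,0)=3/26: -0.1154 × log₂(0.1154) = 0.3595
  p(2,1)=5/26: -0.1923 × log₂(0.1923) = 0.4574
  p(2,2)=5/26: -0.1923 × log₂(0.1923) = 0.4574
H(X,Y) = 2.9989 bits


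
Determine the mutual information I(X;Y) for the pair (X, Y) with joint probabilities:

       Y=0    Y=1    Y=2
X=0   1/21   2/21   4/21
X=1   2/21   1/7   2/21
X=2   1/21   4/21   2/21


H(X) = 1.5850, H(Y) = 1.5100, H(X,Y) = 3.0230
I(X;Y) = H(X) + H(Y) - H(X,Y) = 0.0719 bits


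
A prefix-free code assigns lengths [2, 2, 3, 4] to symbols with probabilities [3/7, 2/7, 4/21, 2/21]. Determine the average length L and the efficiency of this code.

Average length L = Σ p_i × l_i = 2.3810 bits
Entropy H = 1.8190 bits
Efficiency η = H/L × 100% = 76.40%


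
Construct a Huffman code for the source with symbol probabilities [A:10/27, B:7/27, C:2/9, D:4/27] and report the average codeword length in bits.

Huffman tree construction:
Combine smallest probabilities repeatedly
Resulting codes:
  A: 11 (length 2)
  B: 10 (length 2)
  C: 01 (length 2)
  D: 00 (length 2)
Average length = Σ p(s) × length(s) = 2.0000 bits


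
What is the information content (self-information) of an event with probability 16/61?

Information content I(x) = -log₂(p(x))
I = -log₂(16/61) = -log₂(0.2623)
I = 1.9307 bits


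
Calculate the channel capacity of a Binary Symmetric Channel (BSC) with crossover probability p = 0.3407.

For BSC with error probability p:
C = 1 - H(p) where H(p) is binary entropy
H(0.3407) = -0.3407 × log₂(0.3407) - 0.6593 × log₂(0.6593)
H(p) = 0.9255
C = 1 - 0.9255 = 0.0745 bits/use


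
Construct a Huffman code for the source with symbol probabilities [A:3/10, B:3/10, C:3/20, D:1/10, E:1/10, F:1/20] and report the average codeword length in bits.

Huffman tree construction:
Combine smallest probabilities repeatedly
Resulting codes:
  A: 10 (length 2)
  B: 11 (length 2)
  C: 011 (length 3)
  D: 001 (length 3)
  E: 010 (length 3)
  F: 000 (length 3)
Average length = Σ p(s) × length(s) = 2.4000 bits


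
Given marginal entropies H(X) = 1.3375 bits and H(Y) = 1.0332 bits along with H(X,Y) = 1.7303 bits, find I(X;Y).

I(X;Y) = H(X) + H(Y) - H(X,Y)
I(X;Y) = 1.3375 + 1.0332 - 1.7303 = 0.6404 bits


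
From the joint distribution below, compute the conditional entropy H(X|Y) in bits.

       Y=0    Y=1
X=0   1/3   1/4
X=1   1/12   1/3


H(X|Y) = Σ_y p(y) H(X|Y=y)
  p(Y=0) = 5/12, H(X|Y=0) = 0.7219
  p(Y=1) = 7/12, H(X|Y=1) = 0.9852
H(X|Y) = 0.4167×0.7219 + 0.5833×0.9852 = 0.8755 bits


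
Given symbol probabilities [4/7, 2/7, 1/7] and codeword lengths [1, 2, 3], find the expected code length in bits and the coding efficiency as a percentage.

Average length L = Σ p_i × l_i = 1.5714 bits
Entropy H = 1.3788 bits
Efficiency η = H/L × 100% = 87.74%


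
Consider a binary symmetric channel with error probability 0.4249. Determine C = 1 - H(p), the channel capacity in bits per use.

For BSC with error probability p:
C = 1 - H(p) where H(p) is binary entropy
H(0.4249) = -0.4249 × log₂(0.4249) - 0.5751 × log₂(0.5751)
H(p) = 0.9837
C = 1 - 0.9837 = 0.0163 bits/use


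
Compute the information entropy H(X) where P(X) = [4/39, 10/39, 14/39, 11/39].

H(X) = -Σ p(x) log₂ p(x)
  -4/39 × log₂(4/39) = 0.3370
  -10/39 × log₂(10/39) = 0.5035
  -14/39 × log₂(14/39) = 0.5306
  -11/39 × log₂(11/39) = 0.5150
H(X) = 1.8860 bits


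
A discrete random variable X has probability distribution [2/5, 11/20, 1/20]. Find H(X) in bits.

H(X) = -Σ p(x) log₂ p(x)
  -2/5 × log₂(2/5) = 0.5288
  -11/20 × log₂(11/20) = 0.4744
  -1/20 × log₂(1/20) = 0.2161
H(X) = 1.2192 bits


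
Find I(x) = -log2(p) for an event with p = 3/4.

Information content I(x) = -log₂(p(x))
I = -log₂(3/4) = -log₂(0.7500)
I = 0.4150 bits


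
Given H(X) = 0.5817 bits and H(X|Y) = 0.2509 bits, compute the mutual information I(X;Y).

I(X;Y) = H(X) - H(X|Y)
I(X;Y) = 0.5817 - 0.2509 = 0.3308 bits


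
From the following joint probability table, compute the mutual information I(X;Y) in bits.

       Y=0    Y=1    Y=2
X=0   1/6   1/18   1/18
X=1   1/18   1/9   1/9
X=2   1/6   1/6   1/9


H(X) = 1.5466, H(Y) = 1.5715, H(X,Y) = 3.0441
I(X;Y) = H(X) + H(Y) - H(X,Y) = 0.0741 bits


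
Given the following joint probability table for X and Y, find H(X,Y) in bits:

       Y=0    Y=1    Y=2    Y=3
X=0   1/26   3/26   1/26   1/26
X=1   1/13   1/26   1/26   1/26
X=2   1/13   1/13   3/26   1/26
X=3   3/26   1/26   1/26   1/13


H(X,Y) = -Σ p(x,y) log₂ p(x,y)
  p(0,0)=1/26: -0.0385 × log₂(0.0385) = 0.1808
  p(0,1)=3/26: -0.1154 × log₂(0.1154) = 0.3595
  p(0,2)=1/26: -0.0385 × log₂(0.0385) = 0.1808
  p(0,3)=1/26: -0.0385 × log₂(0.0385) = 0.1808
  p(1,0)=1/13: -0.0769 × log₂(0.0769) = 0.2846
  p(1,1)=1/26: -0.0385 × log₂(0.0385) = 0.1808
  p(1,2)=1/26: -0.0385 × log₂(0.0385) = 0.1808
  p(1,3)=1/26: -0.0385 × log₂(0.0385) = 0.1808
  p(2,0)=1/13: -0.0769 × log₂(0.0769) = 0.2846
  p(2,1)=1/13: -0.0769 × log₂(0.0769) = 0.2846
  p(2,2)=3/26: -0.1154 × log₂(0.1154) = 0.3595
  p(2,3)=1/26: -0.0385 × log₂(0.0385) = 0.1808
  p(3,0)=3/26: -0.1154 × log₂(0.1154) = 0.3595
  p(3,1)=1/26: -0.0385 × log₂(0.0385) = 0.1808
  p(3,2)=1/26: -0.0385 × log₂(0.0385) = 0.1808
  p(3,3)=1/13: -0.0769 × log₂(0.0769) = 0.2846
H(X,Y) = 3.8441 bits


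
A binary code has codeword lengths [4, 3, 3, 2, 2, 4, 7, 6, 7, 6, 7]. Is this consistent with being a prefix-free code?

Kraft inequality: Σ 2^(-l_i) ≤ 1 for prefix-free code
Calculating: 2^(-4) + 2^(-3) + 2^(-3) + 2^(-2) + 2^(-2) + 2^(-4) + 2^(-7) + 2^(-6) + 2^(-7) + 2^(-6) + 2^(-7)
= 0.0625 + 0.125 + 0.125 + 0.25 + 0.25 + 0.0625 + 0.0078125 + 0.015625 + 0.0078125 + 0.015625 + 0.0078125
= 0.9297
Since 0.9297 ≤ 1, prefix-free code exists


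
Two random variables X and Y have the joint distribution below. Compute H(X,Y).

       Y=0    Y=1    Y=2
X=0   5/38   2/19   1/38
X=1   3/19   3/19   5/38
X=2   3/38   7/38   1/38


H(X,Y) = -Σ p(x,y) log₂ p(x,y)
  p(0,0)=5/38: -0.1316 × log₂(0.1316) = 0.3850
  p(0,1)=2/19: -0.1053 × log₂(0.1053) = 0.3419
  p(0,2)=1/38: -0.0263 × log₂(0.0263) = 0.1381
  p(1,0)=3/19: -0.1579 × log₂(0.1579) = 0.4205
  p(1,1)=3/19: -0.1579 × log₂(0.1579) = 0.4205
  p(1,2)=5/38: -0.1316 × log₂(0.1316) = 0.3850
  p(2,0)=3/38: -0.0789 × log₂(0.0789) = 0.2892
  p(2,1)=7/38: -0.1842 × log₂(0.1842) = 0.4496
  p(2,2)=1/38: -0.0263 × log₂(0.0263) = 0.1381
H(X,Y) = 2.9678 bits


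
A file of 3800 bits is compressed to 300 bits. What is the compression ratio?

Compression ratio = Original / Compressed
= 3800 / 300 = 12.67:1


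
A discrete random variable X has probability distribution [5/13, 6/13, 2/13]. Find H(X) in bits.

H(X) = -Σ p(x) log₂ p(x)
  -5/13 × log₂(5/13) = 0.5302
  -6/13 × log₂(6/13) = 0.5148
  -2/13 × log₂(2/13) = 0.4155
H(X) = 1.4605 bits


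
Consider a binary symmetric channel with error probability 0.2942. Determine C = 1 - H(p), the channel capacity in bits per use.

For BSC with error probability p:
C = 1 - H(p) where H(p) is binary entropy
H(0.2942) = -0.2942 × log₂(0.2942) - 0.7058 × log₂(0.7058)
H(p) = 0.8741
C = 1 - 0.8741 = 0.1259 bits/use


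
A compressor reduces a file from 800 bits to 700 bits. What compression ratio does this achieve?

Compression ratio = Original / Compressed
= 800 / 700 = 1.14:1


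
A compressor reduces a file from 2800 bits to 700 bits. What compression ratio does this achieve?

Compression ratio = Original / Compressed
= 2800 / 700 = 4.00:1


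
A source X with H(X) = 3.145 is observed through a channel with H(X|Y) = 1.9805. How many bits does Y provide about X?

I(X;Y) = H(X) - H(X|Y)
I(X;Y) = 3.145 - 1.9805 = 1.1645 bits


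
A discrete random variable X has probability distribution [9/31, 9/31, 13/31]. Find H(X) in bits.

H(X) = -Σ p(x) log₂ p(x)
  -9/31 × log₂(9/31) = 0.5180
  -9/31 × log₂(9/31) = 0.5180
  -13/31 × log₂(13/31) = 0.5258
H(X) = 1.5618 bits


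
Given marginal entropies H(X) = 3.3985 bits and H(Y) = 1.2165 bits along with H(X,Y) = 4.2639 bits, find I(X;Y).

I(X;Y) = H(X) + H(Y) - H(X,Y)
I(X;Y) = 3.3985 + 1.2165 - 4.2639 = 0.3511 bits


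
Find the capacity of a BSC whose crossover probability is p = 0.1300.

For BSC with error probability p:
C = 1 - H(p) where H(p) is binary entropy
H(0.1300) = -0.1300 × log₂(0.1300) - 0.8700 × log₂(0.8700)
H(p) = 0.5574
C = 1 - 0.5574 = 0.4426 bits/use


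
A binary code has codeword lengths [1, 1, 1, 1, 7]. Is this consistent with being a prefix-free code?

Kraft inequality: Σ 2^(-l_i) ≤ 1 for prefix-free code
Calculating: 2^(-1) + 2^(-1) + 2^(-1) + 2^(-1) + 2^(-7)
= 0.5 + 0.5 + 0.5 + 0.5 + 0.0078125
= 2.0078
Since 2.0078 > 1, prefix-free code does not exist


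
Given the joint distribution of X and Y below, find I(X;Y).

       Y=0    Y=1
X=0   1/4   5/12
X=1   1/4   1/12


H(X) = 0.9183, H(Y) = 1.0000, H(X,Y) = 1.8250
I(X;Y) = H(X) + H(Y) - H(X,Y) = 0.0933 bits
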